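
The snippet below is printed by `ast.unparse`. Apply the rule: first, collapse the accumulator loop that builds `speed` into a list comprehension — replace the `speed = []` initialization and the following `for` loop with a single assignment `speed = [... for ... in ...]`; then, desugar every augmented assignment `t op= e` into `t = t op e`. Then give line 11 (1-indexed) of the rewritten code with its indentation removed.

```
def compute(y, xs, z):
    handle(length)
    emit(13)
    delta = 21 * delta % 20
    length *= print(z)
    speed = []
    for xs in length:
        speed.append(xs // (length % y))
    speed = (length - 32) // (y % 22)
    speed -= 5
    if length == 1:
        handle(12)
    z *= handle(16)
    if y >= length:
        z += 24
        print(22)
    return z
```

Transformed code:
def compute(y, xs, z):
    handle(length)
    emit(13)
    delta = 21 * delta % 20
    length = length * print(z)
    speed = [xs // (length % y) for xs in length]
    speed = (length - 32) // (y % 22)
    speed = speed - 5
    if length == 1:
        handle(12)
    z = z * handle(16)
    if y >= length:
        z = z + 24
        print(22)
    return z

z = z * handle(16)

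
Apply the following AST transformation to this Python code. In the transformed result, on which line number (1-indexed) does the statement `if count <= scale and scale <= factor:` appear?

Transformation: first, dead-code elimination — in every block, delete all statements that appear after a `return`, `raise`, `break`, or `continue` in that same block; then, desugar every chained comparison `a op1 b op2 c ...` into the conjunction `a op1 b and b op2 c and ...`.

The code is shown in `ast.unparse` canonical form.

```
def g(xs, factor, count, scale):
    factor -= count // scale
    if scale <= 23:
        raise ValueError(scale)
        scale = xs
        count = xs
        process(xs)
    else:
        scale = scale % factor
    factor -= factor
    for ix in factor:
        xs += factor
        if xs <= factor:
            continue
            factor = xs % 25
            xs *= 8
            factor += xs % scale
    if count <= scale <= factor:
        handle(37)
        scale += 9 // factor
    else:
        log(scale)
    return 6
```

12

Transformed code:
def g(xs, factor, count, scale):
    factor -= count // scale
    if scale <= 23:
        raise ValueError(scale)
    else:
        scale = scale % factor
    factor -= factor
    for ix in factor:
        xs += factor
        if xs <= factor:
            continue
    if count <= scale and scale <= factor:
        handle(37)
        scale += 9 // factor
    else:
        log(scale)
    return 6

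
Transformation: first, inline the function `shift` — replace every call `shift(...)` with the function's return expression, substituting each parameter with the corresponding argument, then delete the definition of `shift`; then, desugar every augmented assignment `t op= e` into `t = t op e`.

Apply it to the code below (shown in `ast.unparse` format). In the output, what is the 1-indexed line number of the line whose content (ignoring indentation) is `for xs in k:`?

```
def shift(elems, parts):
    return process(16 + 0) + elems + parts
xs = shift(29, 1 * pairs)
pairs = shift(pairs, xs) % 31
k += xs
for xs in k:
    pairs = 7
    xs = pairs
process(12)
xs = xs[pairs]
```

Transformed code:
xs = process(16 + 0) + 29 + 1 * pairs
pairs = (process(16 + 0) + pairs + xs) % 31
k = k + xs
for xs in k:
    pairs = 7
    xs = pairs
process(12)
xs = xs[pairs]

4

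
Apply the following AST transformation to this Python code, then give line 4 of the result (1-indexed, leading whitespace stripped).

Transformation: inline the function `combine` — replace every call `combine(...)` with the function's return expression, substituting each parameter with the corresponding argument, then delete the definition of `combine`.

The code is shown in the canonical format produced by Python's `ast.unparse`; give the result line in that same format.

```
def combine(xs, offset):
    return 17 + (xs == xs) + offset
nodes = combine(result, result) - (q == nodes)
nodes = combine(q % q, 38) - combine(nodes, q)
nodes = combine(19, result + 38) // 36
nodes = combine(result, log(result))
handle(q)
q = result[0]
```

nodes = 17 + (result == result) + log(result)

Transformed code:
nodes = 17 + (result == result) + result - (q == nodes)
nodes = 17 + (q % q == q % q) + 38 - (17 + (nodes == nodes) + q)
nodes = (17 + (19 == 19) + (result + 38)) // 36
nodes = 17 + (result == result) + log(result)
handle(q)
q = result[0]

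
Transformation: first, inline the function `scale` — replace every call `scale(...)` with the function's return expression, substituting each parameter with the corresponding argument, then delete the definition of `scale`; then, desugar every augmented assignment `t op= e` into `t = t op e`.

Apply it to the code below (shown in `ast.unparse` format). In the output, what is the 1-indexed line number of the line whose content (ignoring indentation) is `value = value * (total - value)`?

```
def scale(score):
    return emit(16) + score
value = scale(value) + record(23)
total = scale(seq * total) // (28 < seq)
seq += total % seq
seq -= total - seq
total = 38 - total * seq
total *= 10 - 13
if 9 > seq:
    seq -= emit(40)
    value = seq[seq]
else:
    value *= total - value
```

Transformed code:
value = emit(16) + value + record(23)
total = (emit(16) + seq * total) // (28 < seq)
seq = seq + total % seq
seq = seq - (total - seq)
total = 38 - total * seq
total = total * (10 - 13)
if 9 > seq:
    seq = seq - emit(40)
    value = seq[seq]
else:
    value = value * (total - value)

11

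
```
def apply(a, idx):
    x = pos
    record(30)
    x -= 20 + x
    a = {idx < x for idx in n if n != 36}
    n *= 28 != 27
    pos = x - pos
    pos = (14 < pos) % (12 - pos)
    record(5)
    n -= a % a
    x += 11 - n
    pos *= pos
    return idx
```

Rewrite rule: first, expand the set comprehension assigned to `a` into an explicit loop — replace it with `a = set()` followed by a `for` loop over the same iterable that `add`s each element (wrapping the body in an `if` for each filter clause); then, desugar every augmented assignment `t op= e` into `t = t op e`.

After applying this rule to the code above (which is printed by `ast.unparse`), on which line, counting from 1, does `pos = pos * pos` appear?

15

Transformed code:
def apply(a, idx):
    x = pos
    record(30)
    x = x - (20 + x)
    a = set()
    for idx in n:
        if n != 36:
            a.add(idx < x)
    n = n * (28 != 27)
    pos = x - pos
    pos = (14 < pos) % (12 - pos)
    record(5)
    n = n - a % a
    x = x + (11 - n)
    pos = pos * pos
    return idx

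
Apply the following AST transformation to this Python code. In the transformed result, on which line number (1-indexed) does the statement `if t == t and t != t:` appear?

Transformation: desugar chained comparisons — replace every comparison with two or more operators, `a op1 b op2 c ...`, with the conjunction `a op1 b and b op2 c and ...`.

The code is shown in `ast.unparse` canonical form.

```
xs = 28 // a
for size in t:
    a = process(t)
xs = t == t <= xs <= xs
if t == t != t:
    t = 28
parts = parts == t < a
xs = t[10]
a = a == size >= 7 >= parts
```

5

Transformed code:
xs = 28 // a
for size in t:
    a = process(t)
xs = t == t and t <= xs and (xs <= xs)
if t == t and t != t:
    t = 28
parts = parts == t and t < a
xs = t[10]
a = a == size and size >= 7 and (7 >= parts)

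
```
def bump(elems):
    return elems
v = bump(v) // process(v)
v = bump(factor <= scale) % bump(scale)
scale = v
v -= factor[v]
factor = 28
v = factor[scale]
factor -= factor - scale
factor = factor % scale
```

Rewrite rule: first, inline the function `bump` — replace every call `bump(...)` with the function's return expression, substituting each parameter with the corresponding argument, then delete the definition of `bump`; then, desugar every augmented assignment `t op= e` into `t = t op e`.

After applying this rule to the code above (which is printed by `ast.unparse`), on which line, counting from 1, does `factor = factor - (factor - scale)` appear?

7

Transformed code:
v = v // process(v)
v = (factor <= scale) % scale
scale = v
v = v - factor[v]
factor = 28
v = factor[scale]
factor = factor - (factor - scale)
factor = factor % scale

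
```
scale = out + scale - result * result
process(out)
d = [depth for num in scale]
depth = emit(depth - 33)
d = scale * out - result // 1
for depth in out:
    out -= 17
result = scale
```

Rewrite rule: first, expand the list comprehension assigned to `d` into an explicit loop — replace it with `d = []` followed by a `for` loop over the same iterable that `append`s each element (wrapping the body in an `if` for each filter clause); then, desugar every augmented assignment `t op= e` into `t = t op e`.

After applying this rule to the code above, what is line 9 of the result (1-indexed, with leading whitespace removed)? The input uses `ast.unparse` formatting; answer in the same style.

Transformed code:
scale = out + scale - result * result
process(out)
d = []
for num in scale:
    d.append(depth)
depth = emit(depth - 33)
d = scale * out - result // 1
for depth in out:
    out = out - 17
result = scale

out = out - 17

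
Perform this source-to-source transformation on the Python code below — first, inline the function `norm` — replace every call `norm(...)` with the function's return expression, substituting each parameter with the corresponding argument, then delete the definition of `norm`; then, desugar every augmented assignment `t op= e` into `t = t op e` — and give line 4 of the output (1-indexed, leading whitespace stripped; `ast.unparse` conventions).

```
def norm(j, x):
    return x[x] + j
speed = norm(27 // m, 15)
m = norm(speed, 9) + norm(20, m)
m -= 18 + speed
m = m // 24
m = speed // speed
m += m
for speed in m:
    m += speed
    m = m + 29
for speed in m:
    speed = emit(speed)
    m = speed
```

Transformed code:
speed = 15[15] + 27 // m
m = 9[9] + speed + (m[m] + 20)
m = m - (18 + speed)
m = m // 24
m = speed // speed
m = m + m
for speed in m:
    m = m + speed
    m = m + 29
for speed in m:
    speed = emit(speed)
    m = speed

m = m // 24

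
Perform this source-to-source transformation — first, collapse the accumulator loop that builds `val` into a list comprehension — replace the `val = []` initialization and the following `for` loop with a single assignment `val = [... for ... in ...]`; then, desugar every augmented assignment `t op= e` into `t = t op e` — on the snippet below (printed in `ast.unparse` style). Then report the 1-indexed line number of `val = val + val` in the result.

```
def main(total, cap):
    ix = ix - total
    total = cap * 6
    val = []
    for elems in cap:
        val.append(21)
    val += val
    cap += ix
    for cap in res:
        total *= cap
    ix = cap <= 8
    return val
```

Transformed code:
def main(total, cap):
    ix = ix - total
    total = cap * 6
    val = [21 for elems in cap]
    val = val + val
    cap = cap + ix
    for cap in res:
        total = total * cap
    ix = cap <= 8
    return val

5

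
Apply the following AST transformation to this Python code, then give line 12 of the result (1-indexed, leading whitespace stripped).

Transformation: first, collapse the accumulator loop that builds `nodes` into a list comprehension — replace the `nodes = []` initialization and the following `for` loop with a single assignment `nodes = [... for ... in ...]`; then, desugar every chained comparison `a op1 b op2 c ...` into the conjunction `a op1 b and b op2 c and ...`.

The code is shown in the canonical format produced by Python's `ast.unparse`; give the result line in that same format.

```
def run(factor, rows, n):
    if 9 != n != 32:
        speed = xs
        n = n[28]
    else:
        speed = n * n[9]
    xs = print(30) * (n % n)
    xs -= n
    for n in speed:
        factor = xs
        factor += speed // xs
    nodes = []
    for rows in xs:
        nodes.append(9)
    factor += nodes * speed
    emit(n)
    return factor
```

nodes = [9 for rows in xs]

Transformed code:
def run(factor, rows, n):
    if 9 != n and n != 32:
        speed = xs
        n = n[28]
    else:
        speed = n * n[9]
    xs = print(30) * (n % n)
    xs -= n
    for n in speed:
        factor = xs
        factor += speed // xs
    nodes = [9 for rows in xs]
    factor += nodes * speed
    emit(n)
    return factor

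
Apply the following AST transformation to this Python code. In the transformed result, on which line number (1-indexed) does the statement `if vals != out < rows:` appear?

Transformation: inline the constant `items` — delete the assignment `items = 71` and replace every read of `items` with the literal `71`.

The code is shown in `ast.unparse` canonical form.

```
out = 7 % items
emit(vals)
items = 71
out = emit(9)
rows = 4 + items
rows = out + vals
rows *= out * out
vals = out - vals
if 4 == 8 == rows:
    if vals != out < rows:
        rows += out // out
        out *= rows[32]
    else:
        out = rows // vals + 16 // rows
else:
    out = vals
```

9

Transformed code:
out = 7 % 71
emit(vals)
out = emit(9)
rows = 4 + 71
rows = out + vals
rows *= out * out
vals = out - vals
if 4 == 8 == rows:
    if vals != out < rows:
        rows += out // out
        out *= rows[32]
    else:
        out = rows // vals + 16 // rows
else:
    out = vals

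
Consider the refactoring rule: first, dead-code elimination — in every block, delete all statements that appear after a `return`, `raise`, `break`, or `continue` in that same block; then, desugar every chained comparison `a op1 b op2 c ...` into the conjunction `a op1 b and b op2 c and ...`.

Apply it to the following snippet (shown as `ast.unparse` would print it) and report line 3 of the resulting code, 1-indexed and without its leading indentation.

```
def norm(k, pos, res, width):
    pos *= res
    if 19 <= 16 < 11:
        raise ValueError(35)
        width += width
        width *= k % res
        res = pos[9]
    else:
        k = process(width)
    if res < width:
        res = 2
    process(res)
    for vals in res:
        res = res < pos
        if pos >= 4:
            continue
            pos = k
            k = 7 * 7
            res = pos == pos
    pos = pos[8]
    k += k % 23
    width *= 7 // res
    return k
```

Transformed code:
def norm(k, pos, res, width):
    pos *= res
    if 19 <= 16 and 16 < 11:
        raise ValueError(35)
    else:
        k = process(width)
    if res < width:
        res = 2
    process(res)
    for vals in res:
        res = res < pos
        if pos >= 4:
            continue
    pos = pos[8]
    k += k % 23
    width *= 7 // res
    return k

if 19 <= 16 and 16 < 11:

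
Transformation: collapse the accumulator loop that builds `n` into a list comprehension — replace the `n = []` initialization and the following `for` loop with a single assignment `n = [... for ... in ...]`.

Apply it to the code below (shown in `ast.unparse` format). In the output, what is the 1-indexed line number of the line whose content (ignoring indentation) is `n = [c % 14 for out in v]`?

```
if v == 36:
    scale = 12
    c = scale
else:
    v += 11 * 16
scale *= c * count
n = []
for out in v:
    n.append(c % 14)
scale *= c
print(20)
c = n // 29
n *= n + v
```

Transformed code:
if v == 36:
    scale = 12
    c = scale
else:
    v += 11 * 16
scale *= c * count
n = [c % 14 for out in v]
scale *= c
print(20)
c = n // 29
n *= n + v

7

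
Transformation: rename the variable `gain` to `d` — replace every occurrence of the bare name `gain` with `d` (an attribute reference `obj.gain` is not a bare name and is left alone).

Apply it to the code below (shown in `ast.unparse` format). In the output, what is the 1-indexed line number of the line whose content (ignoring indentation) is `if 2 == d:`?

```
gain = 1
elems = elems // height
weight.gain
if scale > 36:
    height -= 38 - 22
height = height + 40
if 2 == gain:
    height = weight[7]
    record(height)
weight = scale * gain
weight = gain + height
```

7

Transformed code:
d = 1
elems = elems // height
weight.gain
if scale > 36:
    height -= 38 - 22
height = height + 40
if 2 == d:
    height = weight[7]
    record(height)
weight = scale * d
weight = d + height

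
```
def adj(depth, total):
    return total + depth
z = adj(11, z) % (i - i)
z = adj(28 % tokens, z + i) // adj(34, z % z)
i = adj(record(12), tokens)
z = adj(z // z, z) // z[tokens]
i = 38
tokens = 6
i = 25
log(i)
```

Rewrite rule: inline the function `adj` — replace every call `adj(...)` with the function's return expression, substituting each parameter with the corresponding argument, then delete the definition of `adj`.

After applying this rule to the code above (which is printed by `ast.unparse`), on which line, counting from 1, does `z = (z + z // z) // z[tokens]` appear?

Transformed code:
z = (z + 11) % (i - i)
z = (z + i + 28 % tokens) // (z % z + 34)
i = tokens + record(12)
z = (z + z // z) // z[tokens]
i = 38
tokens = 6
i = 25
log(i)

4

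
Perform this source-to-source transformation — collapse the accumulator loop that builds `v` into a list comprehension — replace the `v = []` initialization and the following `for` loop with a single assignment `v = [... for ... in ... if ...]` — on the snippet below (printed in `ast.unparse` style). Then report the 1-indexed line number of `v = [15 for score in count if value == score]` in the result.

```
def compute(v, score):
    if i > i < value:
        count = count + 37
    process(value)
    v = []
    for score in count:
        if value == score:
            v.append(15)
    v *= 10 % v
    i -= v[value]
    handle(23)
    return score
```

5

Transformed code:
def compute(v, score):
    if i > i < value:
        count = count + 37
    process(value)
    v = [15 for score in count if value == score]
    v *= 10 % v
    i -= v[value]
    handle(23)
    return score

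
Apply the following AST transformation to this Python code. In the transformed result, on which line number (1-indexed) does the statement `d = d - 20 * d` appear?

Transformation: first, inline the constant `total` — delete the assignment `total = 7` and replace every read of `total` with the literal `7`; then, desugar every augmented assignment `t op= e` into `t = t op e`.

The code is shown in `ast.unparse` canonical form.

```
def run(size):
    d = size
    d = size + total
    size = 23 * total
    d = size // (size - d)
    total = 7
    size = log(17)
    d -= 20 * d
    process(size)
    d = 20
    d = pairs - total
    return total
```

7

Transformed code:
def run(size):
    d = size
    d = size + 7
    size = 23 * 7
    d = size // (size - d)
    size = log(17)
    d = d - 20 * d
    process(size)
    d = 20
    d = pairs - 7
    return 7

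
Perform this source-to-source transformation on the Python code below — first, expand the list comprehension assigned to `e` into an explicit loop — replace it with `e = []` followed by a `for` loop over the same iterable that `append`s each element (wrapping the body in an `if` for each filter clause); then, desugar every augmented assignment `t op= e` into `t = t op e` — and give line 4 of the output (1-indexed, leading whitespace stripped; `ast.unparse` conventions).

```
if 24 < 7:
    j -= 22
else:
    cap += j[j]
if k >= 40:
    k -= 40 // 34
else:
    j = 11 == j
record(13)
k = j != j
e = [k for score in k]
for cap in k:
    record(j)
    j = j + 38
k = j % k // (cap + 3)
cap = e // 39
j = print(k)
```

Transformed code:
if 24 < 7:
    j = j - 22
else:
    cap = cap + j[j]
if k >= 40:
    k = k - 40 // 34
else:
    j = 11 == j
record(13)
k = j != j
e = []
for score in k:
    e.append(k)
for cap in k:
    record(j)
    j = j + 38
k = j % k // (cap + 3)
cap = e // 39
j = print(k)

cap = cap + j[j]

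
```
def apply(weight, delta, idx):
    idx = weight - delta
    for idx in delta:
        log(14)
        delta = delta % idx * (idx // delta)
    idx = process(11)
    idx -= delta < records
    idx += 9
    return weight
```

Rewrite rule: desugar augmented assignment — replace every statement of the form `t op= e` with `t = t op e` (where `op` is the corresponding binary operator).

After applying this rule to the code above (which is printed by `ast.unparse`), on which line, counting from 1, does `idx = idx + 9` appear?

8

Transformed code:
def apply(weight, delta, idx):
    idx = weight - delta
    for idx in delta:
        log(14)
        delta = delta % idx * (idx // delta)
    idx = process(11)
    idx = idx - (delta < records)
    idx = idx + 9
    return weight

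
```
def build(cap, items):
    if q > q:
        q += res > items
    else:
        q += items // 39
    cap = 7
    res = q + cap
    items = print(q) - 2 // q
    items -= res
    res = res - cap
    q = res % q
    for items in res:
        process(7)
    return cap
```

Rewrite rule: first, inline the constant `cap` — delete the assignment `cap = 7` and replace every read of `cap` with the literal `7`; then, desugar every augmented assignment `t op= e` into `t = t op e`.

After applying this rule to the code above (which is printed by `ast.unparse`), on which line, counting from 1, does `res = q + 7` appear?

Transformed code:
def build(cap, items):
    if q > q:
        q = q + (res > items)
    else:
        q = q + items // 39
    res = q + 7
    items = print(q) - 2 // q
    items = items - res
    res = res - 7
    q = res % q
    for items in res:
        process(7)
    return 7

6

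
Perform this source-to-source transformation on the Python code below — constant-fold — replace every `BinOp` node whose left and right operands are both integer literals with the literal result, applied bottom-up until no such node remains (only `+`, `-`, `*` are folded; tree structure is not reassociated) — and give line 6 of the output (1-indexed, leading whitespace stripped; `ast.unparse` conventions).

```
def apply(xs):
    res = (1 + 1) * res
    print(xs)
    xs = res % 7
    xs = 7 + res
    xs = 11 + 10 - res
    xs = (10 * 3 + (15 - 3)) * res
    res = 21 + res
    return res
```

xs = 21 - res

Transformed code:
def apply(xs):
    res = 2 * res
    print(xs)
    xs = res % 7
    xs = 7 + res
    xs = 21 - res
    xs = 42 * res
    res = 21 + res
    return res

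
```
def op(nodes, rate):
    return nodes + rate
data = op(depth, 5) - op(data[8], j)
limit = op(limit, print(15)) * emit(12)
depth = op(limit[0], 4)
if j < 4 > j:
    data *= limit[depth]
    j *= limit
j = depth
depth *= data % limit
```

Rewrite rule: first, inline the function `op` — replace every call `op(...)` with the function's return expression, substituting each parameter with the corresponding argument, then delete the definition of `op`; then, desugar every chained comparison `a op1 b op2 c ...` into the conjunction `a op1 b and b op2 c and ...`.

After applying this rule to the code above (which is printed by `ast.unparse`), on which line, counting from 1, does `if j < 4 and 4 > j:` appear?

Transformed code:
data = depth + 5 - (data[8] + j)
limit = (limit + print(15)) * emit(12)
depth = limit[0] + 4
if j < 4 and 4 > j:
    data *= limit[depth]
    j *= limit
j = depth
depth *= data % limit

4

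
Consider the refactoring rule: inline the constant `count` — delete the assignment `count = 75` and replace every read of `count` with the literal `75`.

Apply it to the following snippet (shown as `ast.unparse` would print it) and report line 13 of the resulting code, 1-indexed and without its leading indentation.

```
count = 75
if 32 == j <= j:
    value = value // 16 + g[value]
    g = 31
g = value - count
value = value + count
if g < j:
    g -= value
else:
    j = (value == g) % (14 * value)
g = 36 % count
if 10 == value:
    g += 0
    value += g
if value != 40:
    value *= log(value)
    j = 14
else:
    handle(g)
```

value += g

Transformed code:
if 32 == j <= j:
    value = value // 16 + g[value]
    g = 31
g = value - 75
value = value + 75
if g < j:
    g -= value
else:
    j = (value == g) % (14 * value)
g = 36 % 75
if 10 == value:
    g += 0
    value += g
if value != 40:
    value *= log(value)
    j = 14
else:
    handle(g)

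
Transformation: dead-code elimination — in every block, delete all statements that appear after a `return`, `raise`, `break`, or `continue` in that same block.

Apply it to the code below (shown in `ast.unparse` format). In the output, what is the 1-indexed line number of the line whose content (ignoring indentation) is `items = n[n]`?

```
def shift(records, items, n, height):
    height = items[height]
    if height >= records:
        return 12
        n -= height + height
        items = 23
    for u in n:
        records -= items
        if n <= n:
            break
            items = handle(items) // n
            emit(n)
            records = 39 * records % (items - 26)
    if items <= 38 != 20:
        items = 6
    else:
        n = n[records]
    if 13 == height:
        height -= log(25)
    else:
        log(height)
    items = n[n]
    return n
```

17

Transformed code:
def shift(records, items, n, height):
    height = items[height]
    if height >= records:
        return 12
    for u in n:
        records -= items
        if n <= n:
            break
    if items <= 38 != 20:
        items = 6
    else:
        n = n[records]
    if 13 == height:
        height -= log(25)
    else:
        log(height)
    items = n[n]
    return n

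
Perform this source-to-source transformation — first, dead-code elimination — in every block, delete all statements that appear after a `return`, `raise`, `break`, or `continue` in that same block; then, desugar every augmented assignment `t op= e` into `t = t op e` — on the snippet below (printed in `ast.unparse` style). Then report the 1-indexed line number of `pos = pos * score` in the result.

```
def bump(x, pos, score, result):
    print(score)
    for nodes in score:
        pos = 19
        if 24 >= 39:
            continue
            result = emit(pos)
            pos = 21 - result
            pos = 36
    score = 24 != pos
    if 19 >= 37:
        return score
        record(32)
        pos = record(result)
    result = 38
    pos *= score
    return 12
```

Transformed code:
def bump(x, pos, score, result):
    print(score)
    for nodes in score:
        pos = 19
        if 24 >= 39:
            continue
    score = 24 != pos
    if 19 >= 37:
        return score
    result = 38
    pos = pos * score
    return 12

11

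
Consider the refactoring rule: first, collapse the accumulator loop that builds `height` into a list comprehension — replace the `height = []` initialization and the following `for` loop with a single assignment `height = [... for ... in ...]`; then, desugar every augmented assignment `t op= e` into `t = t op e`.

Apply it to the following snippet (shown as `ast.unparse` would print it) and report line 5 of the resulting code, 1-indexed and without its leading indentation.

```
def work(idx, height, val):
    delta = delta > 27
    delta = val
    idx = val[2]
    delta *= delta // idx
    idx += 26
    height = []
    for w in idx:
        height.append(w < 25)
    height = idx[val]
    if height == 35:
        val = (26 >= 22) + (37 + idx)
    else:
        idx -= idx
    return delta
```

delta = delta * (delta // idx)

Transformed code:
def work(idx, height, val):
    delta = delta > 27
    delta = val
    idx = val[2]
    delta = delta * (delta // idx)
    idx = idx + 26
    height = [w < 25 for w in idx]
    height = idx[val]
    if height == 35:
        val = (26 >= 22) + (37 + idx)
    else:
        idx = idx - idx
    return delta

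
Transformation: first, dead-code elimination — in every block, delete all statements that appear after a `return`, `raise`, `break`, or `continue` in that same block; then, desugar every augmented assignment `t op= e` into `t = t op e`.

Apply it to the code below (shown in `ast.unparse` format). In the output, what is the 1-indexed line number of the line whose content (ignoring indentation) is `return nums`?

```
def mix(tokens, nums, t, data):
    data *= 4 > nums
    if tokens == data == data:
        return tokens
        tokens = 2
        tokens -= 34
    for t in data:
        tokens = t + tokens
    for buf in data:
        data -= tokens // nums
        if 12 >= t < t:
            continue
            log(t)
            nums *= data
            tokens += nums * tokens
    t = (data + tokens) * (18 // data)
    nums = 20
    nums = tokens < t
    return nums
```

14

Transformed code:
def mix(tokens, nums, t, data):
    data = data * (4 > nums)
    if tokens == data == data:
        return tokens
    for t in data:
        tokens = t + tokens
    for buf in data:
        data = data - tokens // nums
        if 12 >= t < t:
            continue
    t = (data + tokens) * (18 // data)
    nums = 20
    nums = tokens < t
    return nums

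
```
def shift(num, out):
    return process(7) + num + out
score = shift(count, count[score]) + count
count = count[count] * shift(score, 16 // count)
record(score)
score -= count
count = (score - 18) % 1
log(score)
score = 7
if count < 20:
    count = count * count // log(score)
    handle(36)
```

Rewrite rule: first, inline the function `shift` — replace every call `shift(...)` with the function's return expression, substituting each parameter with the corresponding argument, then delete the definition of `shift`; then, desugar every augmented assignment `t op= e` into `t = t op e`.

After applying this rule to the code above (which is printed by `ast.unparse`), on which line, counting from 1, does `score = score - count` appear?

Transformed code:
score = process(7) + count + count[score] + count
count = count[count] * (process(7) + score + 16 // count)
record(score)
score = score - count
count = (score - 18) % 1
log(score)
score = 7
if count < 20:
    count = count * count // log(score)
    handle(36)

4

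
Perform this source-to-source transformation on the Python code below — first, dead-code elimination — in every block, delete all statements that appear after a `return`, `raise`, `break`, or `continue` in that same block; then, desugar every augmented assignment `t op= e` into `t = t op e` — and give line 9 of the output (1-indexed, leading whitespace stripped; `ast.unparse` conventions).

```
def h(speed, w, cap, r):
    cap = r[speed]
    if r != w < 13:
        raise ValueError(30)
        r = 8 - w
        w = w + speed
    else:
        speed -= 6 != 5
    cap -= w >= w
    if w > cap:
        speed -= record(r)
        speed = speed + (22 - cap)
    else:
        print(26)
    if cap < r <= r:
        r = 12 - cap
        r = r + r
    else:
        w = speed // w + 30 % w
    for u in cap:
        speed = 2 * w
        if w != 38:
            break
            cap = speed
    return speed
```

speed = speed - record(r)

Transformed code:
def h(speed, w, cap, r):
    cap = r[speed]
    if r != w < 13:
        raise ValueError(30)
    else:
        speed = speed - (6 != 5)
    cap = cap - (w >= w)
    if w > cap:
        speed = speed - record(r)
        speed = speed + (22 - cap)
    else:
        print(26)
    if cap < r <= r:
        r = 12 - cap
        r = r + r
    else:
        w = speed // w + 30 % w
    for u in cap:
        speed = 2 * w
        if w != 38:
            break
    return speed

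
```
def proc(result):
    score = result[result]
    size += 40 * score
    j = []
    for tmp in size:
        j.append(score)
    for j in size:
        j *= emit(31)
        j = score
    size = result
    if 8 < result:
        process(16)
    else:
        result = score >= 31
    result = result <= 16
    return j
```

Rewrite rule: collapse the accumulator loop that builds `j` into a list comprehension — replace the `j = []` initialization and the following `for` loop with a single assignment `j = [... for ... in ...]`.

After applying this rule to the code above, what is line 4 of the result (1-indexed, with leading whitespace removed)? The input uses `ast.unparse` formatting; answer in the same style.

Transformed code:
def proc(result):
    score = result[result]
    size += 40 * score
    j = [score for tmp in size]
    for j in size:
        j *= emit(31)
        j = score
    size = result
    if 8 < result:
        process(16)
    else:
        result = score >= 31
    result = result <= 16
    return j

j = [score for tmp in size]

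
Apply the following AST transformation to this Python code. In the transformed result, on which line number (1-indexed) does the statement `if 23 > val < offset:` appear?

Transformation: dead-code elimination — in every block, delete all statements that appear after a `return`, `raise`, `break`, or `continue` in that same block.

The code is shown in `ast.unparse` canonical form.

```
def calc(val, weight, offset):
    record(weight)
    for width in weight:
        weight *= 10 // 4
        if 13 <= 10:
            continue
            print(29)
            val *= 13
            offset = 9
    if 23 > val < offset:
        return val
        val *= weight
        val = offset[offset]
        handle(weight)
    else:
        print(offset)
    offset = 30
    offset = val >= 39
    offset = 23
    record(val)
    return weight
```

Transformed code:
def calc(val, weight, offset):
    record(weight)
    for width in weight:
        weight *= 10 // 4
        if 13 <= 10:
            continue
    if 23 > val < offset:
        return val
    else:
        print(offset)
    offset = 30
    offset = val >= 39
    offset = 23
    record(val)
    return weight

7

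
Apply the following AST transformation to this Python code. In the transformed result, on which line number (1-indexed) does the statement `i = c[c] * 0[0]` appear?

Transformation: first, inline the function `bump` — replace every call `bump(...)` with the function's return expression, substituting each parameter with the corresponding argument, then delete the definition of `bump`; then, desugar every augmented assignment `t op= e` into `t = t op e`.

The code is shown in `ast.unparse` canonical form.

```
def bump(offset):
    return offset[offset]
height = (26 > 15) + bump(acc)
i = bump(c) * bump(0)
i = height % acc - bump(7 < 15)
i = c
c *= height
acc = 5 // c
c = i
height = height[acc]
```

2

Transformed code:
height = (26 > 15) + acc[acc]
i = c[c] * 0[0]
i = height % acc - (7 < 15)[7 < 15]
i = c
c = c * height
acc = 5 // c
c = i
height = height[acc]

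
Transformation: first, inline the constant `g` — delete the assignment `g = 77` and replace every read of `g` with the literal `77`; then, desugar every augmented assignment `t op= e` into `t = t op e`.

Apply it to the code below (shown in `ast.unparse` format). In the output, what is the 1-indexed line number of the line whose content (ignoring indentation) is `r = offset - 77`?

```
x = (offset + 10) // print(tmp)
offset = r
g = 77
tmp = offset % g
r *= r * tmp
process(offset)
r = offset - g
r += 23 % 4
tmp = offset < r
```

Transformed code:
x = (offset + 10) // print(tmp)
offset = r
tmp = offset % 77
r = r * (r * tmp)
process(offset)
r = offset - 77
r = r + 23 % 4
tmp = offset < r

6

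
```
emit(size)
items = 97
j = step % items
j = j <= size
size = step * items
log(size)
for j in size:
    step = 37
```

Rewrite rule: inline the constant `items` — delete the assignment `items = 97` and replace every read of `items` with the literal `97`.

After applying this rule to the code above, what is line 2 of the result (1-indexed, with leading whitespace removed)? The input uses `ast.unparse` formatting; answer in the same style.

Transformed code:
emit(size)
j = step % 97
j = j <= size
size = step * 97
log(size)
for j in size:
    step = 37

j = step % 97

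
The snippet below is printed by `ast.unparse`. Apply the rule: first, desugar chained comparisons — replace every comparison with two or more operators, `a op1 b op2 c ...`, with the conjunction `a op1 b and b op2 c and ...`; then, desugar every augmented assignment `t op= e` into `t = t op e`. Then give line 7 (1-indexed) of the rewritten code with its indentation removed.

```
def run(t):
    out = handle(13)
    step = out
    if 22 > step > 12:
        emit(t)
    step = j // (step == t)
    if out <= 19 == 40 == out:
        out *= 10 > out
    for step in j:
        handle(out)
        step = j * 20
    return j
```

Transformed code:
def run(t):
    out = handle(13)
    step = out
    if 22 > step and step > 12:
        emit(t)
    step = j // (step == t)
    if out <= 19 and 19 == 40 and (40 == out):
        out = out * (10 > out)
    for step in j:
        handle(out)
        step = j * 20
    return j

if out <= 19 and 19 == 40 and (40 == out):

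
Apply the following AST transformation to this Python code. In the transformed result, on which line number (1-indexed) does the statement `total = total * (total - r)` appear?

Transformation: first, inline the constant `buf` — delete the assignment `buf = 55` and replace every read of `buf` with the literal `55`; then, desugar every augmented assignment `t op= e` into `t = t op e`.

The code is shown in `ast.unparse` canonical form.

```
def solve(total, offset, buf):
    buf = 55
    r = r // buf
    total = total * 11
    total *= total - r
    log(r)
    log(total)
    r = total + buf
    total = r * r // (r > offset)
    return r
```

Transformed code:
def solve(total, offset, buf):
    r = r // 55
    total = total * 11
    total = total * (total - r)
    log(r)
    log(total)
    r = total + 55
    total = r * r // (r > offset)
    return r

4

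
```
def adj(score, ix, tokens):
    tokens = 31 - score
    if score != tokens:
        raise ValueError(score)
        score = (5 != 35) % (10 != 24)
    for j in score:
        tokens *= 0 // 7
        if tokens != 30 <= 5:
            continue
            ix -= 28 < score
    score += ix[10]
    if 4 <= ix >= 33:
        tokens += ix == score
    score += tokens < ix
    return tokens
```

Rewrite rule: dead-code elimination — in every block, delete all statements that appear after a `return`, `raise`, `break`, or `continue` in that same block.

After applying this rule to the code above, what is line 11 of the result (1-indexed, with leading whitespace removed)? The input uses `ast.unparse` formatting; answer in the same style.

tokens += ix == score

Transformed code:
def adj(score, ix, tokens):
    tokens = 31 - score
    if score != tokens:
        raise ValueError(score)
    for j in score:
        tokens *= 0 // 7
        if tokens != 30 <= 5:
            continue
    score += ix[10]
    if 4 <= ix >= 33:
        tokens += ix == score
    score += tokens < ix
    return tokens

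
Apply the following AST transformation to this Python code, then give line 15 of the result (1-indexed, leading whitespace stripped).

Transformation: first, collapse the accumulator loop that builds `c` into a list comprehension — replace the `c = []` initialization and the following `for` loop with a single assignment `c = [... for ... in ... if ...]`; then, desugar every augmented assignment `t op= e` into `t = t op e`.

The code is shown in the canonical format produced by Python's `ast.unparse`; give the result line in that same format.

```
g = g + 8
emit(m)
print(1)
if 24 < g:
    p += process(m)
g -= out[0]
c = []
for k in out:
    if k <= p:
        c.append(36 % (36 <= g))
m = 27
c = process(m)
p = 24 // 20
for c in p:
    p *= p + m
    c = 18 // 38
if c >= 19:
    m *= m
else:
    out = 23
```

m = m * m

Transformed code:
g = g + 8
emit(m)
print(1)
if 24 < g:
    p = p + process(m)
g = g - out[0]
c = [36 % (36 <= g) for k in out if k <= p]
m = 27
c = process(m)
p = 24 // 20
for c in p:
    p = p * (p + m)
    c = 18 // 38
if c >= 19:
    m = m * m
else:
    out = 23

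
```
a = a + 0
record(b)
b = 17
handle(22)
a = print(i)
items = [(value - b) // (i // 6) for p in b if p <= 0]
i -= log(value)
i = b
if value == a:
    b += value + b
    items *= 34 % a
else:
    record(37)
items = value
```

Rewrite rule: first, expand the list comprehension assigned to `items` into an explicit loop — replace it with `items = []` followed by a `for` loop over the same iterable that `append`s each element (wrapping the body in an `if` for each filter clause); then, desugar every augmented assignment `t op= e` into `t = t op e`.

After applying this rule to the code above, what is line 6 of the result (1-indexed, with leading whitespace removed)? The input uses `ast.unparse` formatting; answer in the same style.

Transformed code:
a = a + 0
record(b)
b = 17
handle(22)
a = print(i)
items = []
for p in b:
    if p <= 0:
        items.append((value - b) // (i // 6))
i = i - log(value)
i = b
if value == a:
    b = b + (value + b)
    items = items * (34 % a)
else:
    record(37)
items = value

items = []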